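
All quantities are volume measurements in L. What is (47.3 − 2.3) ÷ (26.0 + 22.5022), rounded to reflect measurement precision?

0.928

47.3 − 2.3 = 45.0, limited to 1 d.p. → 3 s.f.; 26.0 + 22.5022 = 48.5022, limited to 1 d.p. → 3 s.f.
Carrying full precision, 45.0 ÷ 48.5022 = 0.927792966092…; keep min(3, 3) = 3 s.f.
Rounded to 3 significant figures: 0.928.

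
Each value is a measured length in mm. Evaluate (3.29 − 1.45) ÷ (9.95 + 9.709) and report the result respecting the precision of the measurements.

3.29 − 1.45 = 1.84, limited to 2 d.p. → 3 s.f.; 9.95 + 9.709 = 19.659, limited to 2 d.p. → 4 s.f.
Carrying full precision, 1.84 ÷ 19.659 = 0.0935958085355…; keep min(3, 4) = 3 s.f.
Rounded to 3 significant figures: 0.0936.

0.0936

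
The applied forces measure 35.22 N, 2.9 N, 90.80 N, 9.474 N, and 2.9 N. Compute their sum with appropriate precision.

1.413 × 10² N

35.22 N + 2.9 N + 90.80 N + 9.474 N + 2.9 N = 141.294 N.
Addition/subtraction keeps the fewest decimal places: 35.22 → 2 decimal places, 2.9 → 1 decimal place, 90.80 → 2 decimal places, 9.474 → 3 decimal places, 2.9 → 1 decimal place; limit is 1.
Rounded to 1 decimal place: 1.413 × 10² N.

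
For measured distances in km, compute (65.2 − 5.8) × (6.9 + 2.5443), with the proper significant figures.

65.2 − 5.8 = 59.4, limited to 1 d.p. → 3 s.f.; 6.9 + 2.5443 = 9.4443, limited to 1 d.p. → 2 s.f.
Carrying full precision, 59.4 × 9.4443 = 560.99142; keep min(3, 2) = 2 s.f.
Rounded to 2 significant figures: 5.6 × 10² km².

5.6 × 10² km²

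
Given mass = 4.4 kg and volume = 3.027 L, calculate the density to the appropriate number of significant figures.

1.5 kg/L

density = 4.4 kg ÷ 3.027 L = 1.453584407… kg/L.
4.4 has 2 significant figures; 3.027 has 4.
Division/multiplication keeps the fewest: 2 significant figures.
Rounded: 1.5 kg/L.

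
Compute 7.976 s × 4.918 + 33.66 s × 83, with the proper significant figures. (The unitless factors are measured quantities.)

2.8 × 10³ s

7.976 × 4.918 = 39.225968 → 39.23 s (4 s.f., last digit at the 10^-2 place).
33.66 × 83 = 2793.78 → 2.8 × 10³ s (2 s.f., last digit at the 10^2 place).
Sum: 2833.005968 s; keep the coarser place, 10^2.
Result: 2.8 × 10³ s.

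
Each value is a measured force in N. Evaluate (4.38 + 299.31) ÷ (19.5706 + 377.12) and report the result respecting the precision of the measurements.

0.76556

4.38 + 299.31 = 303.69, limited to 2 d.p. → 5 s.f.; 19.5706 + 377.12 = 396.6906, limited to 2 d.p. → 5 s.f.
Carrying full precision, 303.69 ÷ 396.6906 = 0.765558851155…; keep min(5, 5) = 5 s.f.
Rounded to 5 significant figures: 0.76556.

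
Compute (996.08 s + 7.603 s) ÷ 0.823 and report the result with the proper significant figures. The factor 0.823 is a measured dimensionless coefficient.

1.22 × 10^3 s

996.08 s + 7.603 s = 1003.683 s; the sum is limited to 2 decimal places (6 s.f.).
Carrying full precision, 1003.683 ÷ 0.823 = 1219.54191981… s; 0.823 has 3 s.f., so the result keeps min(6, 3) = 3 s.f.
Rounded to 3 significant figures: 1.22 × 10^3 s.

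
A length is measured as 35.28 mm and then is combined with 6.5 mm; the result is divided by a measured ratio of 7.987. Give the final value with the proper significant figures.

35.28 mm + 6.5 mm = 41.78 mm; the sum is limited to 1 decimal place (3 s.f.).
Carrying full precision, 41.78 ÷ 7.987 = 5.23100037561… mm; 7.987 has 4 s.f., so the result keeps min(3, 4) = 3 s.f.
Rounded to 3 significant figures: 5.23 mm.

5.23 mm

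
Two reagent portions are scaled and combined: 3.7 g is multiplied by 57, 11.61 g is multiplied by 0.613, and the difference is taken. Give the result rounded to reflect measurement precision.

3.7 × 57 = 210.9 → 2.1 × 10² g (2 s.f., last digit at the 10^1 place).
11.61 × 0.613 = 7.11693 → 7.12 g (3 s.f., last digit at the 10^-2 place).
Difference: 203.78307 g; keep the coarser place, 10^1.
Result: 2.0 × 10² g.

2.0 × 10² g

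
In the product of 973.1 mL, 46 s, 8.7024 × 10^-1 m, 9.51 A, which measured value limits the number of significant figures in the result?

46 s

973.1 mL → 4 s.f.; 46 s → 2 s.f.; 8.7024 × 10^-1 m → 5 s.f.; 9.51 A → 3 s.f.
The fewest is 2 significant figures, from 46 s.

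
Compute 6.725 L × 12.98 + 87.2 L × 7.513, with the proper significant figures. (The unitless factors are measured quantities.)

742 L

6.725 × 12.98 = 87.2905 → 87.29 L (4 s.f., last digit at the 10^-2 place).
87.2 × 7.513 = 655.1336 → 655 L (3 s.f., last digit at the 10^0 place).
Sum: 742.4241 L; keep the coarser place, 10^0.
Result: 742 L.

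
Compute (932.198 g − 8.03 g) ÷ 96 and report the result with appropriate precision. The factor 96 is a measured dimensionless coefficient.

932.198 g − 8.03 g = 924.168 g; the difference is limited to 2 decimal places (5 s.f.).
Carrying full precision, 924.168 ÷ 96 = 9.62675 g; 96 has 2 s.f., so the result keeps min(5, 2) = 2 s.f.
Rounded to 2 significant figures: 9.6 g.

9.6 g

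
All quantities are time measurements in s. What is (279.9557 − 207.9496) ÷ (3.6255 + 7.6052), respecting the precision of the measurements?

6.41154

279.9557 − 207.9496 = 72.0061, limited to 4 d.p. → 6 s.f.; 3.6255 + 7.6052 = 11.2307, limited to 4 d.p. → 6 s.f.
Carrying full precision, 72.0061 ÷ 11.2307 = 6.411541578…; keep min(6, 6) = 6 s.f.
Rounded to 6 significant figures: 6.41154.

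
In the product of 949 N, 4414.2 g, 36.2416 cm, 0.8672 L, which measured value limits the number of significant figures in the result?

949 N

949 N → 3 s.f.; 4414.2 g → 5 s.f.; 36.2416 cm → 6 s.f.; 0.8672 L → 4 s.f.
The fewest is 3 significant figures, from 949 N.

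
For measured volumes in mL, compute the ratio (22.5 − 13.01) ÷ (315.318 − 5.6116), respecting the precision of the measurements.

22.5 − 13.01 = 9.49, limited to 1 d.p. → 2 s.f.; 315.318 − 5.6116 = 309.7064, limited to 3 d.p. → 6 s.f.
Carrying full precision, 9.49 ÷ 309.7064 = 0.0306419240933…; keep min(2, 6) = 2 s.f.
Rounded to 2 significant figures: 0.031.

0.031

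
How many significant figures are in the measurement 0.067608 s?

0.067608: leading zeros are not significant; zeros between nonzero digits are significant.

5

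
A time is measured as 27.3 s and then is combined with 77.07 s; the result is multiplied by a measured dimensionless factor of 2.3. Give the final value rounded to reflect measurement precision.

2.4 × 10^2 s

27.3 s + 77.07 s = 104.37 s; the sum is limited to 1 decimal place (4 s.f.).
Carrying full precision, 104.37 × 2.3 = 240.051 s; 2.3 has 2 s.f., so the result keeps min(4, 2) = 2 s.f.
Rounded to 2 significant figures: 2.4 × 10^2 s.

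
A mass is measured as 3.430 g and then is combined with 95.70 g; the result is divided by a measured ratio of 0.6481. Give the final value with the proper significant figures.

3.430 g + 95.70 g = 99.130 g; the sum is limited to 2 decimal places (4 s.f.).
Carrying full precision, 99.130 ÷ 0.6481 = 152.954790927… g; 0.6481 has 4 s.f., so the result keeps min(4, 4) = 4 s.f.
Rounded to 4 significant figures: 153.0 g.

153.0 g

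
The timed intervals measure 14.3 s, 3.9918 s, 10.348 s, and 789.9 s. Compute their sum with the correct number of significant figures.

818.5 s

14.3 s + 3.9918 s + 10.348 s + 789.9 s = 818.5398 s.
Addition/subtraction keeps the fewest decimal places: 14.3 → 1 decimal place, 3.9918 → 4 decimal places, 10.348 → 3 decimal places, 789.9 → 1 decimal place; limit is 1.
Rounded to 1 decimal place: 818.5 s.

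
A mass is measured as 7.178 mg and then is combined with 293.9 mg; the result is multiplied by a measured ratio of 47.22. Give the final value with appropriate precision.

1.422 × 10⁴ mg

7.178 mg + 293.9 mg = 301.078 mg; the sum is limited to 1 decimal place (4 s.f.).
Carrying full precision, 301.078 × 47.22 = 14216.90316 mg; 47.22 has 4 s.f., so the result keeps min(4, 4) = 4 s.f.
Rounded to 4 significant figures: 1.422 × 10⁴ mg.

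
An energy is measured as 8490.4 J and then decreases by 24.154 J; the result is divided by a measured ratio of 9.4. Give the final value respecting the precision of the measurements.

8490.4 J − 24.154 J = 8466.246 J; the difference is limited to 1 decimal place (5 s.f.).
Carrying full precision, 8466.246 ÷ 9.4 = 900.664468085… J; 9.4 has 2 s.f., so the result keeps min(5, 2) = 2 s.f.
Rounded to 2 significant figures: 9.0 × 10^2 J.

9.0 × 10^2 J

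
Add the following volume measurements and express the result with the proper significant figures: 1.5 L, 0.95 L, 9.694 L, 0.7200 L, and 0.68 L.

1.5 L + 0.95 L + 9.694 L + 0.7200 L + 0.68 L = 13.5440 L.
Addition/subtraction keeps the fewest decimal places: 1.5 → 1 decimal place, 0.95 → 2 decimal places, 9.694 → 3 decimal places, 0.7200 → 4 decimal places, 0.68 → 2 decimal places; limit is 1.
Rounded to 1 decimal place: 13.5 L.

13.5 L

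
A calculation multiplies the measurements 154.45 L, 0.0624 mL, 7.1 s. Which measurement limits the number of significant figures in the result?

7.1 s

154.45 L → 5 s.f.; 0.0624 mL → 3 s.f.; 7.1 s → 2 s.f.
The fewest is 2 significant figures, from 7.1 s.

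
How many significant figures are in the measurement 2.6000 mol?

5

2.6000: trailing zeros after a decimal point are significant.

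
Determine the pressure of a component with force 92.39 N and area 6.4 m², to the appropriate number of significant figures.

14 Pa

pressure = 92.39 N ÷ 6.4 m² = 14.4359375 Pa.
92.39 has 4 significant figures; 6.4 has 2.
Division/multiplication keeps the fewest: 2 significant figures.
Rounded: 14 Pa.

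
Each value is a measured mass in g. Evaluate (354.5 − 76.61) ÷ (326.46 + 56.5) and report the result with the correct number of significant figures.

354.5 − 76.61 = 277.89, limited to 1 d.p. → 4 s.f.; 326.46 + 56.5 = 382.96, limited to 1 d.p. → 4 s.f.
Carrying full precision, 277.89 ÷ 382.96 = 0.72563714226…; keep min(4, 4) = 4 s.f.
Rounded to 4 significant figures: 0.7256.

0.7256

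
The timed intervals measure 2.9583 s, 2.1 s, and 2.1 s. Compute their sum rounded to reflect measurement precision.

2.9583 s + 2.1 s + 2.1 s = 7.1583 s.
Addition/subtraction keeps the fewest decimal places: 2.9583 → 4 decimal places, 2.1 → 1 decimal place, 2.1 → 1 decimal place; limit is 1.
Rounded to 1 decimal place: 7.2 s.

7.2 s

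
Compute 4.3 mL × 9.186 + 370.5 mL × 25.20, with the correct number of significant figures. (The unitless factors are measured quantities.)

4.3 × 9.186 = 39.4998 → 39 mL (2 s.f., last digit at the 10^0 place).
370.5 × 25.20 = 9336.6 → 9337 mL (4 s.f., last digit at the 10^0 place).
Sum: 9376.0998 mL; keep the coarser place, 10^0.
Result: 9376 mL.

9376 mL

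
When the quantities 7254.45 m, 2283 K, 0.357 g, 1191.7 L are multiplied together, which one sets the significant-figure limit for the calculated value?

7254.45 m → 6 s.f.; 2283 K → 4 s.f.; 0.357 g → 3 s.f.; 1191.7 L → 5 s.f.
The fewest is 3 significant figures, from 0.357 g.

0.357 g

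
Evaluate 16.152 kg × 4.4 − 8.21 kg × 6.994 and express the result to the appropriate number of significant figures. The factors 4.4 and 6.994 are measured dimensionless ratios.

14 kg

16.152 × 4.4 = 71.0688 → 71 kg (2 s.f., last digit at the 10^0 place).
8.21 × 6.994 = 57.42074 → 57.4 kg (3 s.f., last digit at the 10^-1 place).
Difference: 13.64806 kg; keep the coarser place, 10^0.
Result: 14 kg.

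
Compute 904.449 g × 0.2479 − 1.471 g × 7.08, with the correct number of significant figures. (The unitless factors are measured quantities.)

904.449 × 0.2479 = 224.2129071 → 224.2 g (4 s.f., last digit at the 10^-1 place).
1.471 × 7.08 = 10.41468 → 10.4 g (3 s.f., last digit at the 10^-1 place).
Difference: 213.7982271 g; keep the coarser place, 10^-1.
Result: 213.8 g.

213.8 g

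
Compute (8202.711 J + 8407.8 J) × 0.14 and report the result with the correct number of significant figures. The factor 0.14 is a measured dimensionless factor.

8202.711 J + 8407.8 J = 16610.511 J; the sum is limited to 1 decimal place (6 s.f.).
Carrying full precision, 16610.511 × 0.14 = 2325.47154 J; 0.14 has 2 s.f., so the result keeps min(6, 2) = 2 s.f.
Rounded to 2 significant figures: 2.3 × 10^3 J.

2.3 × 10^3 J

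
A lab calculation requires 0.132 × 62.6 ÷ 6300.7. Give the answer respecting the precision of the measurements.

0.132 × 62.6 ÷ 6300.7 = 0.00131147332836…
Multiplication/division keeps the fewest significant figures: 0.132 → 3 s.f., 62.6 → 3 s.f., 6300.7 → 5 s.f.; limit is 3.
Rounded to 3 significant figures: 0.00131.

0.00131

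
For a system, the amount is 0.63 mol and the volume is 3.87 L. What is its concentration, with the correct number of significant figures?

0.16 mol/L

concentration = 0.63 mol ÷ 3.87 L = 0.162790697674… mol/L.
0.63 has 2 significant figures; 3.87 has 3.
Division/multiplication keeps the fewest: 2 significant figures.
Rounded: 0.16 mol/L.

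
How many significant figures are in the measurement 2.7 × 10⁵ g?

2.7 × 10⁵: in scientific notation every digit of the coefficient is significant.

2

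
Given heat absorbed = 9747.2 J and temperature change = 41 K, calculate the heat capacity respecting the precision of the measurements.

heat capacity = 9747.2 J ÷ 41 K = 237.736585366… J/K.
9747.2 has 5 significant figures; 41 has 2.
Division/multiplication keeps the fewest: 2 significant figures.
Rounded: 2.4 × 10^2 J/K.

2.4 × 10^2 J/K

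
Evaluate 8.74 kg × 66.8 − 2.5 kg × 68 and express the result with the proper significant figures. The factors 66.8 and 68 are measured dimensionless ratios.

4.1 × 10^2 kg

8.74 × 66.8 = 583.832 → 584 kg (3 s.f., last digit at the 10^0 place).
2.5 × 68 = 170 → 1.7 × 10^2 kg (2 s.f., last digit at the 10^1 place).
Difference: 413.832 kg; keep the coarser place, 10^1.
Result: 4.1 × 10^2 kg.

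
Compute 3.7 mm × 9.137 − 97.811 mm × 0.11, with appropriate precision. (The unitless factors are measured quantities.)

23 mm

3.7 × 9.137 = 33.8069 → 34 mm (2 s.f., last digit at the 10^0 place).
97.811 × 0.11 = 10.75921 → 11 mm (2 s.f., last digit at the 10^0 place).
Difference: 23.04769 mm; keep the coarser place, 10^0.
Result: 23 mm.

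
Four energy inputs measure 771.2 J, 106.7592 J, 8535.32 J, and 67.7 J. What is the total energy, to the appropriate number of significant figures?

771.2 J + 106.7592 J + 8535.32 J + 67.7 J = 9480.9792 J.
Addition/subtraction keeps the fewest decimal places: 771.2 → 1 decimal place, 106.7592 → 4 decimal places, 8535.32 → 2 decimal places, 67.7 → 1 decimal place; limit is 1.
Rounded to 1 decimal place: 9481.0 J.

9481.0 J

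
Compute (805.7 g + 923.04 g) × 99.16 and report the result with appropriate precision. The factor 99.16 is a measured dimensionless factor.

805.7 g + 923.04 g = 1728.74 g; the sum is limited to 1 decimal place (5 s.f.).
Carrying full precision, 1728.74 × 99.16 = 171421.8584 g; 99.16 has 4 s.f., so the result keeps min(5, 4) = 4 s.f.
Rounded to 4 significant figures: 1.714 × 10⁵ g.

1.714 × 10⁵ g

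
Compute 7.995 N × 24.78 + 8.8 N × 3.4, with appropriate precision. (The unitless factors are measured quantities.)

228 N

7.995 × 24.78 = 198.1161 → 198.1 N (4 s.f., last digit at the 10^-1 place).
8.8 × 3.4 = 29.92 → 30. N (2 s.f., last digit at the 10^0 place).
Sum: 228.0361 N; keep the coarser place, 10^0.
Result: 228 N.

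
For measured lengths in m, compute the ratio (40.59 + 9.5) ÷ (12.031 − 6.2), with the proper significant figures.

8.6

40.59 + 9.5 = 50.09, limited to 1 d.p. → 3 s.f.; 12.031 − 6.2 = 5.831, limited to 1 d.p. → 2 s.f.
Carrying full precision, 50.09 ÷ 5.831 = 8.59029326016…; keep min(3, 2) = 2 s.f.
Rounded to 2 significant figures: 8.6.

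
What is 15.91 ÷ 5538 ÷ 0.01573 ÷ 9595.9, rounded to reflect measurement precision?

15.91 ÷ 5538 ÷ 0.01573 ÷ 9595.9 = 0.0000190328047394…
Multiplication/division keeps the fewest significant figures: 15.91 → 4 s.f., 5538 → 4 s.f., 0.01573 → 4 s.f., 9595.9 → 5 s.f.; limit is 4.
Rounded to 4 significant figures: 1.903 × 10⁻⁵.

1.903 × 10⁻⁵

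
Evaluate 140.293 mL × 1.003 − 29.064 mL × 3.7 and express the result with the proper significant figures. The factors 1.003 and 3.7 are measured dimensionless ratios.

3 × 10^1 mL

140.293 × 1.003 = 140.713879 → 140.7 mL (4 s.f., last digit at the 10^-1 place).
29.064 × 3.7 = 107.5368 → 1.1 × 10^2 mL (2 s.f., last digit at the 10^1 place).
Difference: 33.177079 mL; keep the coarser place, 10^1.
Result: 3 × 10^1 mL.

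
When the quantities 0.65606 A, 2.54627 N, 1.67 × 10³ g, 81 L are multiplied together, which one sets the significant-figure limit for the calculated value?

81 L

0.65606 A → 5 s.f.; 2.54627 N → 6 s.f.; 1.67 × 10³ g → 3 s.f.; 81 L → 2 s.f.
The fewest is 2 significant figures, from 81 L.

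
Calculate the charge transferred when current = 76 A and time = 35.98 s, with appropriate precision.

charge transferred = 76 A × 35.98 s = 2734.48 C.
76 has 2 significant figures; 35.98 has 4.
Division/multiplication keeps the fewest: 2 significant figures.
Rounded: 2.7 × 10^3 C.

2.7 × 10^3 C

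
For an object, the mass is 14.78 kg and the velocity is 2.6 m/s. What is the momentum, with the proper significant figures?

38 kg·m/s

momentum = 14.78 kg × 2.6 m/s = 38.428 kg·m/s.
14.78 has 4 significant figures; 2.6 has 2.
Division/multiplication keeps the fewest: 2 significant figures.
Rounded: 38 kg·m/s.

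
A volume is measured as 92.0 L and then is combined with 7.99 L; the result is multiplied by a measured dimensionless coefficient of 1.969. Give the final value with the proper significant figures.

92.0 L + 7.99 L = 99.99 L; the sum is limited to 1 decimal place (4 s.f.).
Carrying full precision, 99.99 × 1.969 = 196.88031 L; 1.969 has 4 s.f., so the result keeps min(4, 4) = 4 s.f.
Rounded to 4 significant figures: 196.9 L.

196.9 L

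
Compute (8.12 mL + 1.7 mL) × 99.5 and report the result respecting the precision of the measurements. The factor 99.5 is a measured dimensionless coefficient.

8.12 mL + 1.7 mL = 9.82 mL; the sum is limited to 1 decimal place (2 s.f.).
Carrying full precision, 9.82 × 99.5 = 977.09 mL; 99.5 has 3 s.f., so the result keeps min(2, 3) = 2 s.f.
Rounded to 2 significant figures: 9.8 × 10² mL.

9.8 × 10² mL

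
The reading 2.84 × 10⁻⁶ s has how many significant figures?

3

2.84 × 10⁻⁶: in scientific notation every digit of the coefficient is significant.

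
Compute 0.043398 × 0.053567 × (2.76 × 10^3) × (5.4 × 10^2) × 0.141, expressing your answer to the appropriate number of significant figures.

4.9 × 10^2

0.043398 × 0.053567 × (2.76 × 10^3) × (5.4 × 10^2) × 0.141 = 488.527476038…
Multiplication/division keeps the fewest significant figures: 0.043398 → 5 s.f., 0.053567 → 5 s.f., 2.76 × 10^3 → 3 s.f., 5.4 × 10^2 → 2 s.f., 0.141 → 3 s.f.; limit is 2.
Rounded to 2 significant figures: 4.9 × 10^2.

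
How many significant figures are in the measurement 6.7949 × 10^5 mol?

6.7949 × 10^5: in scientific notation every digit of the coefficient is significant.

5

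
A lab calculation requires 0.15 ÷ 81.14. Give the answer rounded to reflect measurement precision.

0.15 ÷ 81.14 = 0.00184865664284…
Multiplication/division keeps the fewest significant figures: 0.15 → 2 s.f., 81.14 → 4 s.f.; limit is 2.
Rounded to 2 significant figures: 0.0018.

0.0018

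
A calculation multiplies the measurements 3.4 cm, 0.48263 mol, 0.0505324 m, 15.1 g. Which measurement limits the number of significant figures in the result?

3.4 cm

3.4 cm → 2 s.f.; 0.48263 mol → 5 s.f.; 0.0505324 m → 6 s.f.; 15.1 g → 3 s.f.
The fewest is 2 significant figures, from 3.4 cm.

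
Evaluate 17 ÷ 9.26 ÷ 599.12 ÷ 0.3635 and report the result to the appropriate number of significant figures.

17 ÷ 9.26 ÷ 599.12 ÷ 0.3635 = 0.008429847186…
Multiplication/division keeps the fewest significant figures: 17 → 2 s.f., 9.26 → 3 s.f., 599.12 → 5 s.f., 0.3635 → 4 s.f.; limit is 2.
Rounded to 2 significant figures: 0.0084.

0.0084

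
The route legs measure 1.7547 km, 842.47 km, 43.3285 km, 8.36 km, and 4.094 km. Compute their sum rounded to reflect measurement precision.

1.7547 km + 842.47 km + 43.3285 km + 8.36 km + 4.094 km = 900.0072 km.
Addition/subtraction keeps the fewest decimal places: 1.7547 → 4 decimal places, 842.47 → 2 decimal places, 43.3285 → 4 decimal places, 8.36 → 2 decimal places, 4.094 → 3 decimal places; limit is 2.
Rounded to 2 decimal places: 900.01 km.

900.01 km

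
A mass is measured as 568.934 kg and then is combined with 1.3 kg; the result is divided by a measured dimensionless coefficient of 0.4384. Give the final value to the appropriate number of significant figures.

568.934 kg + 1.3 kg = 570.234 kg; the sum is limited to 1 decimal place (4 s.f.).
Carrying full precision, 570.234 ÷ 0.4384 = 1300.71624088… kg; 0.4384 has 4 s.f., so the result keeps min(4, 4) = 4 s.f.
Rounded to 4 significant figures: 1301 kg.

1301 kg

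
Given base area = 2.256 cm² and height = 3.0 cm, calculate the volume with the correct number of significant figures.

volume = 2.256 cm² × 3.0 cm = 6.768 cm³.
2.256 has 4 significant figures; 3.0 has 2.
Division/multiplication keeps the fewest: 2 significant figures.
Rounded: 6.8 cm³.

6.8 cm³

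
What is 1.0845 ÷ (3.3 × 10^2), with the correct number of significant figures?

0.0033

1.0845 ÷ (3.3 × 10^2) = 0.00328636363636…
Multiplication/division keeps the fewest significant figures: 1.0845 → 5 s.f., 3.3 × 10^2 → 2 s.f.; limit is 2.
Rounded to 2 significant figures: 0.0033.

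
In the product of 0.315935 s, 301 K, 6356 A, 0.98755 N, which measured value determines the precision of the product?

301 K

0.315935 s → 6 s.f.; 301 K → 3 s.f.; 6356 A → 4 s.f.; 0.98755 N → 5 s.f.
The fewest is 3 significant figures, from 301 K.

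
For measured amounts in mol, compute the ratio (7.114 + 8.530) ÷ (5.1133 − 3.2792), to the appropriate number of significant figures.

7.114 + 8.530 = 15.644, limited to 3 d.p. → 5 s.f.; 5.1133 − 3.2792 = 1.8341, limited to 4 d.p. → 5 s.f.
Carrying full precision, 15.644 ÷ 1.8341 = 8.52952401723…; keep min(5, 5) = 5 s.f.
Rounded to 5 significant figures: 8.5295.

8.5295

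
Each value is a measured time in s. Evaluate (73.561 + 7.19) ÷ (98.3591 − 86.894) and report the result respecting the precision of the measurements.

7.043

73.561 + 7.19 = 80.751, limited to 2 d.p. → 4 s.f.; 98.3591 − 86.894 = 11.4651, limited to 3 d.p. → 5 s.f.
Carrying full precision, 80.751 ÷ 11.4651 = 7.04320066986…; keep min(4, 5) = 4 s.f.
Rounded to 4 significant figures: 7.043.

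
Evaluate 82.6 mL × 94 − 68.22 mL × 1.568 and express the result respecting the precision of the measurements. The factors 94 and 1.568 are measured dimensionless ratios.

7.7 × 10³ mL

82.6 × 94 = 7764.4 → 7.8 × 10³ mL (2 s.f., last digit at the 10^2 place).
68.22 × 1.568 = 106.96896 → 107.0 mL (4 s.f., last digit at the 10^-1 place).
Difference: 7657.43104 mL; keep the coarser place, 10^2.
Result: 7.7 × 10³ mL.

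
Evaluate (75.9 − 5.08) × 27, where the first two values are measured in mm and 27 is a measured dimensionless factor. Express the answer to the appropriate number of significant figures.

1.9 × 10³ mm

75.9 mm − 5.08 mm = 70.82 mm; the difference is limited to 1 decimal place (3 s.f.).
Carrying full precision, 70.82 × 27 = 1912.14 mm; 27 has 2 s.f., so the result keeps min(3, 2) = 2 s.f.
Rounded to 2 significant figures: 1.9 × 10³ mm.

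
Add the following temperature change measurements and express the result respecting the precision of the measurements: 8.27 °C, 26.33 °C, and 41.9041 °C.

8.27 °C + 26.33 °C + 41.9041 °C = 76.5041 °C.
Addition/subtraction keeps the fewest decimal places: 8.27 → 2 decimal places, 26.33 → 2 decimal places, 41.9041 → 4 decimal places; limit is 2.
Rounded to 2 decimal places: 76.50 °C.

76.50 °C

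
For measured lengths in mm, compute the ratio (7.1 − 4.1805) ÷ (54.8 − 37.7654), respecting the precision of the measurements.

7.1 − 4.1805 = 2.9195, limited to 1 d.p. → 2 s.f.; 54.8 − 37.7654 = 17.0346, limited to 1 d.p. → 3 s.f.
Carrying full precision, 2.9195 ÷ 17.0346 = 0.171386472239…; keep min(2, 3) = 2 s.f.
Rounded to 2 significant figures: 0.17.

0.17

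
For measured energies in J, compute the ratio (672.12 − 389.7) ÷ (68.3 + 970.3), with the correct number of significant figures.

672.12 − 389.7 = 282.42, limited to 1 d.p. → 4 s.f.; 68.3 + 970.3 = 1038.6, limited to 1 d.p. → 5 s.f.
Carrying full precision, 282.42 ÷ 1038.6 = 0.271923743501…; keep min(4, 5) = 4 s.f.
Rounded to 4 significant figures: 0.2719.

0.2719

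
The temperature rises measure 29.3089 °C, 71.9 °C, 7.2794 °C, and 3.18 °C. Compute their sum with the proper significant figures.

29.3089 °C + 71.9 °C + 7.2794 °C + 3.18 °C = 111.6683 °C.
Addition/subtraction keeps the fewest decimal places: 29.3089 → 4 decimal places, 71.9 → 1 decimal place, 7.2794 → 4 decimal places, 3.18 → 2 decimal places; limit is 1.
Rounded to 1 decimal place: 111.7 °C.

111.7 °C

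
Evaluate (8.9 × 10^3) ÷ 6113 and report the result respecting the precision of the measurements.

(8.9 × 10^3) ÷ 6113 = 1.4559136267…
Multiplication/division keeps the fewest significant figures: 8.9 × 10^3 → 2 s.f., 6113 → 4 s.f.; limit is 2.
Rounded to 2 significant figures: 1.5.

1.5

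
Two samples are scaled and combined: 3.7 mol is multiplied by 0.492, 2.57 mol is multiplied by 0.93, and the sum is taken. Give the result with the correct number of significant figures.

4.2 mol

3.7 × 0.492 = 1.8204 → 1.8 mol (2 s.f., last digit at the 10^-1 place).
2.57 × 0.93 = 2.3901 → 2.4 mol (2 s.f., last digit at the 10^-1 place).
Sum: 4.2105 mol; keep the coarser place, 10^-1.
Result: 4.2 mol.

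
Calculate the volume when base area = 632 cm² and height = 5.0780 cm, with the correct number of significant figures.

3.21 × 10^3 cm³

volume = 632 cm² × 5.0780 cm = 3209.296 cm³.
632 has 3 significant figures; 5.0780 has 5.
Division/multiplication keeps the fewest: 3 significant figures.
Rounded: 3.21 × 10^3 cm³.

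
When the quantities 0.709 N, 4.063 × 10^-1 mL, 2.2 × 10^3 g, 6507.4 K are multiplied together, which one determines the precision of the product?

2.2 × 10^3 g

0.709 N → 3 s.f.; 4.063 × 10^-1 mL → 4 s.f.; 2.2 × 10^3 g → 2 s.f.; 6507.4 K → 5 s.f.
The fewest is 2 significant figures, from 2.2 × 10^3 g.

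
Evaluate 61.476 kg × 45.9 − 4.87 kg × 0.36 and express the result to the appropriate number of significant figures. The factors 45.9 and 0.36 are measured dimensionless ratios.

61.476 × 45.9 = 2821.7484 → 2.82 × 10³ kg (3 s.f., last digit at the 10^1 place).
4.87 × 0.36 = 1.7532 → 1.8 kg (2 s.f., last digit at the 10^-1 place).
Difference: 2819.9952 kg; keep the coarser place, 10^1.
Result: 2.82 × 10³ kg.

2.82 × 10³ kg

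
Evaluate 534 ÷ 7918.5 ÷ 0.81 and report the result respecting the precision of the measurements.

534 ÷ 7918.5 ÷ 0.81 = 0.0832555735631…
Multiplication/division keeps the fewest significant figures: 534 → 3 s.f., 7918.5 → 5 s.f., 0.81 → 2 s.f.; limit is 2.
Rounded to 2 significant figures: 0.083.

0.083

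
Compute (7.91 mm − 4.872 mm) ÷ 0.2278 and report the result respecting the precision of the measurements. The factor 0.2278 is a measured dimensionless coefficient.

7.91 mm − 4.872 mm = 3.038 mm; the difference is limited to 2 decimal places (3 s.f.).
Carrying full precision, 3.038 ÷ 0.2278 = 13.3362598771… mm; 0.2278 has 4 s.f., so the result keeps min(3, 4) = 3 s.f.
Rounded to 3 significant figures: 13.3 mm.

13.3 mm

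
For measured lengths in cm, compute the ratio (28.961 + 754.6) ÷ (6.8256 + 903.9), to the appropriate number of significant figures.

28.961 + 754.6 = 783.561, limited to 1 d.p. → 4 s.f.; 6.8256 + 903.9 = 910.7256, limited to 1 d.p. → 4 s.f.
Carrying full precision, 783.561 ÷ 910.7256 = 0.86037001705…; keep min(4, 4) = 4 s.f.
Rounded to 4 significant figures: 0.8604.

0.8604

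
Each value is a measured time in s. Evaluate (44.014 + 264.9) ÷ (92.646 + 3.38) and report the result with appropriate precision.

3.217

44.014 + 264.9 = 308.914, limited to 1 d.p. → 4 s.f.; 92.646 + 3.38 = 96.026, limited to 2 d.p. → 4 s.f.
Carrying full precision, 308.914 ÷ 96.026 = 3.21698290046…; keep min(4, 4) = 4 s.f.
Rounded to 4 significant figures: 3.217.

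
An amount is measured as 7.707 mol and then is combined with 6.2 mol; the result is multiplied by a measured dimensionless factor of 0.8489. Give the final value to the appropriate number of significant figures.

11.8 mol

7.707 mol + 6.2 mol = 13.907 mol; the sum is limited to 1 decimal place (3 s.f.).
Carrying full precision, 13.907 × 0.8489 = 11.8056523 mol; 0.8489 has 4 s.f., so the result keeps min(3, 4) = 3 s.f.
Rounded to 3 significant figures: 11.8 mol.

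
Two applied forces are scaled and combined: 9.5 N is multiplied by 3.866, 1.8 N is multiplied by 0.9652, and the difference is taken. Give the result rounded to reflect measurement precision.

35 N

9.5 × 3.866 = 36.727 → 37 N (2 s.f., last digit at the 10^0 place).
1.8 × 0.9652 = 1.73736 → 1.7 N (2 s.f., last digit at the 10^-1 place).
Difference: 34.98964 N; keep the coarser place, 10^0.
Result: 35 N.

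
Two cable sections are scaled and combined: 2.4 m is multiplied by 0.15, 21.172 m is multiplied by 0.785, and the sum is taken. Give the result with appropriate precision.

17.0 m

2.4 × 0.15 = 0.36 → 0.36 m (2 s.f., last digit at the 10^-2 place).
21.172 × 0.785 = 16.62002 → 16.6 m (3 s.f., last digit at the 10^-1 place).
Sum: 16.98002 m; keep the coarser place, 10^-1.
Result: 17.0 m.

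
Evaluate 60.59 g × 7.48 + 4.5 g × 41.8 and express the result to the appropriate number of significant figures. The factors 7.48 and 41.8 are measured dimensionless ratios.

6.4 × 10^2 g

60.59 × 7.48 = 453.2132 → 453 g (3 s.f., last digit at the 10^0 place).
4.5 × 41.8 = 188.1 → 1.9 × 10^2 g (2 s.f., last digit at the 10^1 place).
Sum: 641.3132 g; keep the coarser place, 10^1.
Result: 6.4 × 10^2 g.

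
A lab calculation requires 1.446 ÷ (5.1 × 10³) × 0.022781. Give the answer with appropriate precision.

1.446 ÷ (5.1 × 10³) × 0.022781 = 0.00000645908352941…
Multiplication/division keeps the fewest significant figures: 1.446 → 4 s.f., 5.1 × 10³ → 2 s.f., 0.022781 → 5 s.f.; limit is 2.
Rounded to 2 significant figures: 6.5 × 10⁻⁶.

6.5 × 10⁻⁶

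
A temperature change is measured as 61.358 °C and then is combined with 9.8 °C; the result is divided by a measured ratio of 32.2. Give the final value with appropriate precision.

61.358 °C + 9.8 °C = 71.158 °C; the sum is limited to 1 decimal place (3 s.f.).
Carrying full precision, 71.158 ÷ 32.2 = 2.2098757764… °C; 32.2 has 3 s.f., so the result keeps min(3, 3) = 3 s.f.
Rounded to 3 significant figures: 2.21 °C.

2.21 °C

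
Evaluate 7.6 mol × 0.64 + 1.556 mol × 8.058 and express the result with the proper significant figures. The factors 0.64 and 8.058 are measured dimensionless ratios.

17.4 mol

7.6 × 0.64 = 4.864 → 4.9 mol (2 s.f., last digit at the 10^-1 place).
1.556 × 8.058 = 12.538248 → 12.54 mol (4 s.f., last digit at the 10^-2 place).
Sum: 17.402248 mol; keep the coarser place, 10^-1.
Result: 17.4 mol.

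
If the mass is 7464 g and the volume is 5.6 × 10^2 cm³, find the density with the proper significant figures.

13 g/cm³

density = 7464 g ÷ 5.6 × 10^2 cm³ = 13.3285714286… g/cm³.
7464 has 4 significant figures; 5.6 × 10^2 has 2.
Division/multiplication keeps the fewest: 2 significant figures.
Rounded: 13 g/cm³.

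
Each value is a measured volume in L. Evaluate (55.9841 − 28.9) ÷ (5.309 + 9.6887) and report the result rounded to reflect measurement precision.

55.9841 − 28.9 = 27.0841, limited to 1 d.p. → 3 s.f.; 5.309 + 9.6887 = 14.9977, limited to 3 d.p. → 5 s.f.
Carrying full precision, 27.0841 ÷ 14.9977 = 1.80588356881…; keep min(3, 5) = 3 s.f.
Rounded to 3 significant figures: 1.81.

1.81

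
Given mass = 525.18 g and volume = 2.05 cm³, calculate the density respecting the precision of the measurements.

256 g/cm³

density = 525.18 g ÷ 2.05 cm³ = 256.185365854… g/cm³.
525.18 has 5 significant figures; 2.05 has 3.
Division/multiplication keeps the fewest: 3 significant figures.
Rounded: 256 g/cm³.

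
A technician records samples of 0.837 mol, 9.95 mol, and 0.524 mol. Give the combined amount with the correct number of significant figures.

11.31 mol

0.837 mol + 9.95 mol + 0.524 mol = 11.311 mol.
Addition/subtraction keeps the fewest decimal places: 0.837 → 3 decimal places, 9.95 → 2 decimal places, 0.524 → 3 decimal places; limit is 2.
Rounded to 2 decimal places: 11.31 mol.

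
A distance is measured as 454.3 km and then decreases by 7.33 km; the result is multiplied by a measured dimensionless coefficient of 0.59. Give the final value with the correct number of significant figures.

454.3 km − 7.33 km = 446.97 km; the difference is limited to 1 decimal place (4 s.f.).
Carrying full precision, 446.97 × 0.59 = 263.7123 km; 0.59 has 2 s.f., so the result keeps min(4, 2) = 2 s.f.
Rounded to 2 significant figures: 2.6 × 10² km.

2.6 × 10² km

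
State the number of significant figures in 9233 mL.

4

9233: every digit is nonzero and significant.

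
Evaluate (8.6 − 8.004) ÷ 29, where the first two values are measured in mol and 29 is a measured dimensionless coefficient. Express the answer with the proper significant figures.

0.02 mol

8.6 mol − 8.004 mol = 0.596 mol; the difference is limited to 1 decimal place (1 s.f.).
Carrying full precision, 0.596 ÷ 29 = 0.0205517241379… mol; 29 has 2 s.f., so the result keeps min(1, 2) = 1 s.f.
Rounded to 1 significant figure: 0.02 mol.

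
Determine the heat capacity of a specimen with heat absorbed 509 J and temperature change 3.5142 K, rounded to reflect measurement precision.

heat capacity = 509 J ÷ 3.5142 K = 144.84093108… J/K.
509 has 3 significant figures; 3.5142 has 5.
Division/multiplication keeps the fewest: 3 significant figures.
Rounded: 145 J/K.

145 J/K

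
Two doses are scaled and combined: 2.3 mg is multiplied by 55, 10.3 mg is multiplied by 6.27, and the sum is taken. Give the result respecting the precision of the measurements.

2.3 × 55 = 126.5 → 1.3 × 10² mg (2 s.f., last digit at the 10^1 place).
10.3 × 6.27 = 64.581 → 64.6 mg (3 s.f., last digit at the 10^-1 place).
Sum: 191.081 mg; keep the coarser place, 10^1.
Result: 1.9 × 10² mg.

1.9 × 10² mg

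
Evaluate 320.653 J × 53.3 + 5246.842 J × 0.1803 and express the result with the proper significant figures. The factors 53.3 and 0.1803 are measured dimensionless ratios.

1.80 × 10⁴ J

320.653 × 53.3 = 17090.8049 → 1.71 × 10⁴ J (3 s.f., last digit at the 10^2 place).
5246.842 × 0.1803 = 946.0056126 → 946.0 J (4 s.f., last digit at the 10^-1 place).
Sum: 18036.8105126 J; keep the coarser place, 10^2.
Result: 1.80 × 10⁴ J.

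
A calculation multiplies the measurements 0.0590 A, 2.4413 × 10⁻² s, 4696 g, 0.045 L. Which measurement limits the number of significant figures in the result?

0.045 L

0.0590 A → 3 s.f.; 2.4413 × 10⁻² s → 5 s.f.; 4696 g → 4 s.f.; 0.045 L → 2 s.f.
The fewest is 2 significant figures, from 0.045 L.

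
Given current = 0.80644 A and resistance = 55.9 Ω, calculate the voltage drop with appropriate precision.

voltage drop = 0.80644 A × 55.9 Ω = 45.079996 V.
0.80644 has 5 significant figures; 55.9 has 3.
Division/multiplication keeps the fewest: 3 significant figures.
Rounded: 45.1 V.

45.1 V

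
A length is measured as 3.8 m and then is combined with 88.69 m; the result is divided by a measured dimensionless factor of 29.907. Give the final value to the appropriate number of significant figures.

3.09 m

3.8 m + 88.69 m = 92.49 m; the sum is limited to 1 decimal place (3 s.f.).
Carrying full precision, 92.49 ÷ 29.907 = 3.09258701976… m; 29.907 has 5 s.f., so the result keeps min(3, 5) = 3 s.f.
Rounded to 3 significant figures: 3.09 m.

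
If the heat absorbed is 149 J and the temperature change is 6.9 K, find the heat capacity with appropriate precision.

22 J/K

heat capacity = 149 J ÷ 6.9 K = 21.5942028986… J/K.
149 has 3 significant figures; 6.9 has 2.
Division/multiplication keeps the fewest: 2 significant figures.
Rounded: 22 J/K.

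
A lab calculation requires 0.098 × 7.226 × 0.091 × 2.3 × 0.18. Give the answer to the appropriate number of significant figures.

0.098 × 7.226 × 0.091 × 2.3 × 0.18 = 0.026678767752
Multiplication/division keeps the fewest significant figures: 0.098 → 2 s.f., 7.226 → 4 s.f., 0.091 → 2 s.f., 2.3 → 2 s.f., 0.18 → 2 s.f.; limit is 2.
Rounded to 2 significant figures: 2.7 × 10^-2.

2.7 × 10^-2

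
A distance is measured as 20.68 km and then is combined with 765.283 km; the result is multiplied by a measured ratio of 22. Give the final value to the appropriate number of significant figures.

1.7 × 10⁴ km

20.68 km + 765.283 km = 785.963 km; the sum is limited to 2 decimal places (5 s.f.).
Carrying full precision, 785.963 × 22 = 17291.186 km; 22 has 2 s.f., so the result keeps min(5, 2) = 2 s.f.
Rounded to 2 significant figures: 1.7 × 10⁴ km.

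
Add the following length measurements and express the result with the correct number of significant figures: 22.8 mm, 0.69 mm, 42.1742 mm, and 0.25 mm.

65.9 mm

22.8 mm + 0.69 mm + 42.1742 mm + 0.25 mm = 65.9142 mm.
Addition/subtraction keeps the fewest decimal places: 22.8 → 1 decimal place, 0.69 → 2 decimal places, 42.1742 → 4 decimal places, 0.25 → 2 decimal places; limit is 1.
Rounded to 1 decimal place: 65.9 mm.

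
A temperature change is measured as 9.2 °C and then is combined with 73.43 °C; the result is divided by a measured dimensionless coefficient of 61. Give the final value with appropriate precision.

1.4 °C

9.2 °C + 73.43 °C = 82.63 °C; the sum is limited to 1 decimal place (3 s.f.).
Carrying full precision, 82.63 ÷ 61 = 1.35459016393… °C; 61 has 2 s.f., so the result keeps min(3, 2) = 2 s.f.
Rounded to 2 significant figures: 1.4 °C.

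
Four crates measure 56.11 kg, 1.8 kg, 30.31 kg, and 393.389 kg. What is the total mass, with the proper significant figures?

481.6 kg

56.11 kg + 1.8 kg + 30.31 kg + 393.389 kg = 481.609 kg.
Addition/subtraction keeps the fewest decimal places: 56.11 → 2 decimal places, 1.8 → 1 decimal place, 30.31 → 2 decimal places, 393.389 → 3 decimal places; limit is 1.
Rounded to 1 decimal place: 481.6 kg.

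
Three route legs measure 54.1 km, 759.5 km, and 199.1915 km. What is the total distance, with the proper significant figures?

54.1 km + 759.5 km + 199.1915 km = 1012.7915 km.
Addition/subtraction keeps the fewest decimal places: 54.1 → 1 decimal place, 759.5 → 1 decimal place, 199.1915 → 4 decimal places; limit is 1.
Rounded to 1 decimal place: 1.0128 × 10^3 km.

1.0128 × 10^3 km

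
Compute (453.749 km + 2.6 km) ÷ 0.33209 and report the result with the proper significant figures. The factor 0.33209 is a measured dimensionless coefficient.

453.749 km + 2.6 km = 456.349 km; the sum is limited to 1 decimal place (4 s.f.).
Carrying full precision, 456.349 ÷ 0.33209 = 1374.17266404… km; 0.33209 has 5 s.f., so the result keeps min(4, 5) = 4 s.f.
Rounded to 4 significant figures: 1374 km.

1374 km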